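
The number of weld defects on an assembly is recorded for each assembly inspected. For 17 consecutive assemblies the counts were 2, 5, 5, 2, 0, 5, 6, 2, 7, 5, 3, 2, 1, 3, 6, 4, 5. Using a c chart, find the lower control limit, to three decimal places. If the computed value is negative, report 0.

c̄ = (2 + 5 + 5 + 2 + 0 + 5 + 6 + 2 + 7 + 5 + 3 + 2 + 1 + 3 + 6 + 4 + 5) / 17 = 63 / 17 = 3.7059
LCL = c̄ − 3√c̄ = 3.7059 − 3 × 1.9251 = -2.0693 → 0 (cannot be negative)

0.000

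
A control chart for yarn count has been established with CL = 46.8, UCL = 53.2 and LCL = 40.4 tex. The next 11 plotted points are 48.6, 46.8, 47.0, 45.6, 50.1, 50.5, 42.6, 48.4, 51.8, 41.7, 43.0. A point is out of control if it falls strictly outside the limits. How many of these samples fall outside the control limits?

0

All 11 points lie within [40.4, 53.2].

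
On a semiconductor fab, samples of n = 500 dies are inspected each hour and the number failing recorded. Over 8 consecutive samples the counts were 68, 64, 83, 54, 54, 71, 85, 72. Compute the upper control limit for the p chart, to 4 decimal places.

p̄ = Σdᵢ / (k·n) = 551 / (8 × 500) = 0.13775
UCL = p̄ + 3·√(p̄(1−p̄)/n) = 0.13775 + 3 × √(0.13775×0.86225/500) = 0.13775 + 3 × 0.01541 = 0.18399

0.1840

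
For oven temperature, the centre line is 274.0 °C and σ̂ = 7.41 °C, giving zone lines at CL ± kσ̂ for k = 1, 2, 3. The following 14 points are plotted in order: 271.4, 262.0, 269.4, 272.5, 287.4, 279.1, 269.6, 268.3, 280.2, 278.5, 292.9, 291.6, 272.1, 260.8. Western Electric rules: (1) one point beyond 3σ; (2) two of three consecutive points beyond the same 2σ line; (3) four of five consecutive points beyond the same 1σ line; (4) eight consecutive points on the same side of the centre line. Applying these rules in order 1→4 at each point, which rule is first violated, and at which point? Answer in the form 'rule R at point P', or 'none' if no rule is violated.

Zone of each point (C = within 1σ̂, B = 1σ̂–2σ̂, A = 2σ̂–3σ̂, * = beyond 3σ̂; sign = side of CL): 1:-C, 2:-B, 3:-C, 4:-C, 5:+B, 6:+C, 7:-C, 8:-C, 9:+C, 10:+C, 11:+A, 12:+A, 13:-C, 14:-B
Rule 2 (two of three consecutive points beyond the same 2σ limit) is satisfied at point 12.

rule 2 at point 12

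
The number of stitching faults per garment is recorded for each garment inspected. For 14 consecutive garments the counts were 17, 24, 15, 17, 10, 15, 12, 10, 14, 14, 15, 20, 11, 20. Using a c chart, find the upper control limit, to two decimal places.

27.01

c̄ = (17 + 24 + 15 + 17 + 10 + 15 + 12 + 10 + 14 + 14 + 15 + 20 + 11 + 20) / 14 = 214 / 14 = 15.2857
UCL = c̄ + 3√c̄ = 15.2857 + 3 × √15.2857 = 15.2857 + 3 × 3.9097 = 27.0148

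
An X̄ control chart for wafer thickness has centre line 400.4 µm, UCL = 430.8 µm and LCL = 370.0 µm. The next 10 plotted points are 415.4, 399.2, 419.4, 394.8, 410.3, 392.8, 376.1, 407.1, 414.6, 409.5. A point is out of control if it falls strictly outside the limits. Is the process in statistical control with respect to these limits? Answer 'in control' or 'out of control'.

in control

All 10 points lie within [370.0, 430.8].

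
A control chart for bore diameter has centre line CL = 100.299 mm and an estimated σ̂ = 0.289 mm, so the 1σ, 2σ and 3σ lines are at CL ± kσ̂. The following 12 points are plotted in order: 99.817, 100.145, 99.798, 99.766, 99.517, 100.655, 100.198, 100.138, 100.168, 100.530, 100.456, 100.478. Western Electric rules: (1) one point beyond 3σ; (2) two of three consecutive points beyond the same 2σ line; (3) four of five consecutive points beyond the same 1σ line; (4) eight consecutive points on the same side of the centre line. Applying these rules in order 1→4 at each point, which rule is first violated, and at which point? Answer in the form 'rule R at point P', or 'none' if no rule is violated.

Zone of each point (C = within 1σ̂, B = 1σ̂–2σ̂, A = 2σ̂–3σ̂, * = beyond 3σ̂; sign = side of CL): 1:-B, 2:-C, 3:-B, 4:-B, 5:-A, 6:+B, 7:-C, 8:-C, 9:-C, 10:+C, 11:+C, 12:+C
Rule 3 (four of five consecutive points beyond the same 1σ limit) is satisfied at point 5.

rule 3 at point 5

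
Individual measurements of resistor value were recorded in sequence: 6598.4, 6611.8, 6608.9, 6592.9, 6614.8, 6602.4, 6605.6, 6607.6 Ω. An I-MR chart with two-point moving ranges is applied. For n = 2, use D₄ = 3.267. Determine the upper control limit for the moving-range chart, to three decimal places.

Moving ranges: 13.4, 2.9, 16.0, 21.9, 12.4, 3.2, 2.0; M̄R̄ = 71.8000 / 7 = 10.2571
UCL_MR = D₄·M̄R̄ = 3.267 × 10.2571 = 33.5101

33.510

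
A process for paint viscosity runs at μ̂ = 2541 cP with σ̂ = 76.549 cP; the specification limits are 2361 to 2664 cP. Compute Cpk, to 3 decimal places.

Cpu = (USL − μ̂) / (3σ̂) = (2664 − 2541) / (3 × 76.549) = 0.5356; Cpl = (μ̂ − LSL) / (3σ̂) = (2541 − 2361) / (3 × 76.549) = 0.7838; Cpk = min(Cpu, Cpl) = 0.5356

0.536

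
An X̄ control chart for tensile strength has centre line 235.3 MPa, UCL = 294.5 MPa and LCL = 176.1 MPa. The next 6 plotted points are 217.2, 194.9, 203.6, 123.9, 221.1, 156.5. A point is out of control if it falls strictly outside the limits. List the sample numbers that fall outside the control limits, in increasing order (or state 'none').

4, 6

Compare each point to [176.1, 294.5]: sample 4 = 123.9 < LCL; sample 6 = 156.5 < LCL.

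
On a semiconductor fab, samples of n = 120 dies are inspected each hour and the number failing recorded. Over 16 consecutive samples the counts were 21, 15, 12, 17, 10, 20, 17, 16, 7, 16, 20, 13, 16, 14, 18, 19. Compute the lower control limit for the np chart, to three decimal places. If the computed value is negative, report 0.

4.609

p̄ = Σdᵢ / (k·n) = 251 / (16 × 120) = 0.13073
LCL = np̄ − 3·√(np̄(1−p̄)) = 15.6875 − 3 × 3.6928 = 4.6091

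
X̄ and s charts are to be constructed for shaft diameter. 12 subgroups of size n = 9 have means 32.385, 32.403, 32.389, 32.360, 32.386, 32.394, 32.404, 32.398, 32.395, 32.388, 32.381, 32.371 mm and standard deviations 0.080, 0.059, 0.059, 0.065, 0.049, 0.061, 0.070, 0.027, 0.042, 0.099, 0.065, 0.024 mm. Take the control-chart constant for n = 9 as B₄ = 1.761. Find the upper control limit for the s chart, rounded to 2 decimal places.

0.10

s̄ = (0.080 + 0.059 + 0.059 + 0.065 + 0.049 + 0.061 + 0.070 + 0.027 + 0.042 + 0.099 + 0.065 + 0.024) / 12 = 0.0583
UCL_s = B₄·s̄ = 1.761 × 0.0583 = 0.1027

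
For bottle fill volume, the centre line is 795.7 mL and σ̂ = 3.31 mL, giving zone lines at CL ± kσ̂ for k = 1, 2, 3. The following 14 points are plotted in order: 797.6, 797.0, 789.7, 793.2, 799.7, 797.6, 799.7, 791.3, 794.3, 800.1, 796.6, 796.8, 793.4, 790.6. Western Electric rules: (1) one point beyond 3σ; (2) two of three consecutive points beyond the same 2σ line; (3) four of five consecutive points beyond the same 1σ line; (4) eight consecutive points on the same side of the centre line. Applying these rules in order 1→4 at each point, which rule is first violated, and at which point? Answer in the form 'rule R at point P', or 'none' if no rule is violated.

Zone of each point (C = within 1σ̂, B = 1σ̂–2σ̂, A = 2σ̂–3σ̂, * = beyond 3σ̂; sign = side of CL): 1:+C, 2:+C, 3:-B, 4:-C, 5:+B, 6:+C, 7:+B, 8:-B, 9:-C, 10:+B, 11:+C, 12:+C, 13:-C, 14:-B
No rule fires across all 14 points.

none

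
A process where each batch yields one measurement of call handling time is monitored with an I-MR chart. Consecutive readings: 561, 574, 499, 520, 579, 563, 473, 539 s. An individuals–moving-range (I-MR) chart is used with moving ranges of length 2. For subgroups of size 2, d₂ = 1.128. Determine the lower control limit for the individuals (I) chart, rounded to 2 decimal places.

X̄ = (561 + 574 + 499 + 520 + 579 + 563 + 473 + 539) / 8 = 538.5000
Moving ranges: 13, 75, 21, 59, 16, 90, 66; M̄R̄ = 340.0000 / 7 = 48.5714
LCL = X̄ − 3·M̄R̄/d₂ = 538.5000 − 3 × 48.5714 / 1.128 = 409.3207

409.32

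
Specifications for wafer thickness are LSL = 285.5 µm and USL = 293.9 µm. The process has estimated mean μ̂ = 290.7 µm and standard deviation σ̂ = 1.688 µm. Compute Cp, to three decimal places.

0.829

Cp = (USL − LSL) / (6σ̂) = (293.9 − 285.5) / (6 × 1.688) = 8.4000 / 10.1280 = 0.8294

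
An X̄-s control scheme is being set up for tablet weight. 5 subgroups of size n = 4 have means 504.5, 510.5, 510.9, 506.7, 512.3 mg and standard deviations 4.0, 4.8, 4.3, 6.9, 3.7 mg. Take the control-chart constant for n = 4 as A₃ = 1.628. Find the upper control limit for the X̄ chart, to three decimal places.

X̄̄ = (504.5 + 510.5 + 510.9 + 506.7 + 512.3) / 5 = 508.9800
s̄ = (4.0 + 4.8 + 4.3 + 6.9 + 3.7) / 5 = 4.7400
UCL = X̄̄ + A₃·s̄ = 508.9800 + 1.628 × 4.7400 = 516.6967

516.697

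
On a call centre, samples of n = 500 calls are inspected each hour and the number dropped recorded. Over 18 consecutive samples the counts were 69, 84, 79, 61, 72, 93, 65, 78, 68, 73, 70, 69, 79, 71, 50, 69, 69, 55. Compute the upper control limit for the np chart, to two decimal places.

94.16

p̄ = Σdᵢ / (k·n) = 1274 / (18 × 500) = 0.14156
UCL = np̄ + 3·√(np̄(1−p̄)) = 70.7778 + 3 × √(70.7778×0.85844) = 70.7778 + 3 × 7.7948 = 94.1622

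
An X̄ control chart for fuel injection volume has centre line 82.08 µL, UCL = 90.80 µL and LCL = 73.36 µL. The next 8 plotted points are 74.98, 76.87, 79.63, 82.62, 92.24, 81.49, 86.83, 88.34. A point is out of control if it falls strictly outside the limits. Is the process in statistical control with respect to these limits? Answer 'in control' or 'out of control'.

out of control

Compare each point to [73.36, 90.80]: sample 5 = 92.24 > UCL.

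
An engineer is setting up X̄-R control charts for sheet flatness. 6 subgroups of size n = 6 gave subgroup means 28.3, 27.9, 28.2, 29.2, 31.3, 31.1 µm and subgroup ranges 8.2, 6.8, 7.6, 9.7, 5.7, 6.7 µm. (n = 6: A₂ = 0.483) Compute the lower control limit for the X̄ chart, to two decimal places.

25.73

X̄̄ = (28.3 + 27.9 + 28.2 + 29.2 + 31.3 + 31.1) / 6 = 176.0000 / 6 = 29.3333
R̄ = (8.2 + 6.8 + 7.6 + 9.7 + 5.7 + 6.7) / 6 = 44.7000 / 6 = 7.4500
LCL = X̄̄ − A₂·R̄ = 29.3333 − 0.483 × 7.4500 = 25.7350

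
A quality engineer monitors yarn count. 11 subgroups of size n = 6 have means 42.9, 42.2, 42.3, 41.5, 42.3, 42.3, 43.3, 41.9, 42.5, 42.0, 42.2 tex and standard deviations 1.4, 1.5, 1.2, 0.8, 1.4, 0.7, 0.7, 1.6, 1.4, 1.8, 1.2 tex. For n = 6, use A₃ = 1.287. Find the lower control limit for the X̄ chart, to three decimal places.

40.706

X̄̄ = (42.9 + 42.2 + 42.3 + 41.5 + 42.3 + 42.3 + 43.3 + 41.9 + 42.5 + 42.0 + 42.2) / 11 = 42.3091
s̄ = (1.4 + 1.5 + 1.2 + 0.8 + 1.4 + 0.7 + 0.7 + 1.6 + 1.4 + 1.8 + 1.2) / 11 = 1.2455
LCL = X̄̄ − A₃·s̄ = 42.3091 − 1.287 × 1.2455 = 40.7062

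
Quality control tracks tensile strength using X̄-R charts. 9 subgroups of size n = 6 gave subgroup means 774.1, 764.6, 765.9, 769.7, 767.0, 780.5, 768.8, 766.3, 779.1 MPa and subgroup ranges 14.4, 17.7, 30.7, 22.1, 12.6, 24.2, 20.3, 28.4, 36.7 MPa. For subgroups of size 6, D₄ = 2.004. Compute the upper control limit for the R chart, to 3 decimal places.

R̄ = (14.4 + 17.7 + 30.7 + 22.1 + 12.6 + 24.2 + 20.3 + 28.4 + 36.7) / 9 = 207.1000 / 9 = 23.0111
UCL_R = D₄·R̄ = 2.004 × 23.0111 = 46.1143

46.114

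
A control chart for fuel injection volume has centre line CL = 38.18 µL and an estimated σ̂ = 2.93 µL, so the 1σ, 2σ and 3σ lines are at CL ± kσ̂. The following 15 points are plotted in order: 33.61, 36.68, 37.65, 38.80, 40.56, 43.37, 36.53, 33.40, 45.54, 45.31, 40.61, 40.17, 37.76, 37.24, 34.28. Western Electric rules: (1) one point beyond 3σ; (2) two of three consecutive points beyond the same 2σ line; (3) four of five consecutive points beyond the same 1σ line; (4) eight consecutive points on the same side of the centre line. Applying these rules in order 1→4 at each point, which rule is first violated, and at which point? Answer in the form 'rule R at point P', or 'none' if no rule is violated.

rule 2 at point 10

Zone of each point (C = within 1σ̂, B = 1σ̂–2σ̂, A = 2σ̂–3σ̂, * = beyond 3σ̂; sign = side of CL): 1:-B, 2:-C, 3:-C, 4:+C, 5:+C, 6:+B, 7:-C, 8:-B, 9:+A, 10:+A, 11:+C, 12:+C, 13:-C, 14:-C, 15:-B
Rule 2 (two of three consecutive points beyond the same 2σ limit) is satisfied at point 10.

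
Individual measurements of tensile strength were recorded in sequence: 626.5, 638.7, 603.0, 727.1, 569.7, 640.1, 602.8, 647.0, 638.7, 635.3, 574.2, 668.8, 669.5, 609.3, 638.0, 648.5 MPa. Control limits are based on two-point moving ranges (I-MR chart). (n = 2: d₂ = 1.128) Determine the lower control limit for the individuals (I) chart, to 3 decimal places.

500.809

X̄ = (626.5 + 638.7 + 603.0 + 727.1 + 569.7 + 640.1 + 602.8 + 647.0 + 638.7 + 635.3 + 574.2 + 668.8 + 669.5 + 609.3 + 638.0 + 648.5) / 16 = 633.5750
Moving ranges: 12.2, 35.7, 124.1, 157.4, 70.4, 37.3, 44.2, 8.3, 3.4, 61.1, 94.6, 0.7, 60.2, 28.7, 10.5; M̄R̄ = 748.8000 / 15 = 49.9200
LCL = X̄ − 3·M̄R̄/d₂ = 633.5750 − 3 × 49.9200 / 1.128 = 500.8090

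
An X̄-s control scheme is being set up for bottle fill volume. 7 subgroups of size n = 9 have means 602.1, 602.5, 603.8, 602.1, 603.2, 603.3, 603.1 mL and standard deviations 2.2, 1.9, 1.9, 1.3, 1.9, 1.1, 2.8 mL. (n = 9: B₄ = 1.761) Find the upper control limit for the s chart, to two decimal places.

s̄ = (2.2 + 1.9 + 1.9 + 1.3 + 1.9 + 1.1 + 2.8) / 7 = 1.8714
UCL_s = B₄·s̄ = 1.761 × 1.8714 = 3.2956

3.30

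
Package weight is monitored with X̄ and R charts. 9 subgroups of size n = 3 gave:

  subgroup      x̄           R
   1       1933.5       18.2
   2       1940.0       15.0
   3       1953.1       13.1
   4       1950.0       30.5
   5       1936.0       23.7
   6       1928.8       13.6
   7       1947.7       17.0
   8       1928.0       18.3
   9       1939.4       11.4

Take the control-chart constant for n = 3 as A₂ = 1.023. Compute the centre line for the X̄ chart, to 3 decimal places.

1939.611

X̄̄ = (1933.5 + 1940.0 + 1953.1 + 1950.0 + 1936.0 + 1928.8 + 1947.7 + 1928.0 + 1939.4) / 9 = 17456.5000 / 9 = 1939.6111
CL = X̄̄ = 1939.6111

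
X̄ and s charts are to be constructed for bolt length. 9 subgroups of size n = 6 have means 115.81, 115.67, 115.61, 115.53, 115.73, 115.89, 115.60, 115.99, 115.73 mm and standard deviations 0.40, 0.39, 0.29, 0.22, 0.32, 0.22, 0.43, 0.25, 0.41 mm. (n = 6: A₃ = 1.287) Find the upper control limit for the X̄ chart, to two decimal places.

116.15

X̄̄ = (115.81 + 115.67 + 115.61 + 115.53 + 115.73 + 115.89 + 115.60 + 115.99 + 115.73) / 9 = 115.7289
s̄ = (0.40 + 0.39 + 0.29 + 0.22 + 0.32 + 0.22 + 0.43 + 0.25 + 0.41) / 9 = 0.3256
UCL = X̄̄ + A₃·s̄ = 115.7289 + 1.287 × 0.3256 = 116.1479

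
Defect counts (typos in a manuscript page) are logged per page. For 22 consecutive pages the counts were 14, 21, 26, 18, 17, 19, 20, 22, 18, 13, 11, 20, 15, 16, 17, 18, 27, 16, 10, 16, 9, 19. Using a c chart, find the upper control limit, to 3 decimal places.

c̄ = (14 + 21 + 26 + 18 + 17 + 19 + 20 + 22 + 18 + 13 + 11 + 20 + 15 + 16 + 17 + 18 + 27 + 16 + 10 + 16 + 9 + 19) / 22 = 382 / 22 = 17.3636
UCL = c̄ + 3√c̄ = 17.3636 + 3 × √17.3636 = 17.3636 + 3 × 4.1670 = 29.8645

29.865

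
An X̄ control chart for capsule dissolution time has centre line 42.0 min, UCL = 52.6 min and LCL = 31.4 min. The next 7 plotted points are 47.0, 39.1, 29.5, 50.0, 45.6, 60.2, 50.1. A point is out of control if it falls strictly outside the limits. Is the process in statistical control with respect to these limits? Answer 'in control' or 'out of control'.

out of control

Compare each point to [31.4, 52.6]: sample 3 = 29.5 < LCL; sample 6 = 60.2 > UCL.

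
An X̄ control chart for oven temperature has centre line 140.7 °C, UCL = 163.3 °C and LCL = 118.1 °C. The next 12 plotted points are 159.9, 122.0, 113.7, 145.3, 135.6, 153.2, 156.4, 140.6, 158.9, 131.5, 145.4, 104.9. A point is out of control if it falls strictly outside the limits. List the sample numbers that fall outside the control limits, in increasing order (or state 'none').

Compare each point to [118.1, 163.3]: sample 3 = 113.7 < LCL; sample 12 = 104.9 < LCL.

3, 12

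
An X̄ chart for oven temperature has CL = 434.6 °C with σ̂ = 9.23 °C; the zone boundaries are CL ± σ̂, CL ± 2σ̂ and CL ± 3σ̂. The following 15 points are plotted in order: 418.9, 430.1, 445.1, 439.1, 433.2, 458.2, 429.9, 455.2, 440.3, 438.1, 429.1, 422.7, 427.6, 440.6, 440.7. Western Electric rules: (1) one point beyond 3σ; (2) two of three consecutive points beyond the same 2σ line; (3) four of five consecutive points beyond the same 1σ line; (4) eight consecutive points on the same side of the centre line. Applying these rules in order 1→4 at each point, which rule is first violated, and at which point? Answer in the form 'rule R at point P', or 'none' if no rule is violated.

Zone of each point (C = within 1σ̂, B = 1σ̂–2σ̂, A = 2σ̂–3σ̂, * = beyond 3σ̂; sign = side of CL): 1:-B, 2:-C, 3:+B, 4:+C, 5:-C, 6:+A, 7:-C, 8:+A, 9:+C, 10:+C, 11:-C, 12:-B, 13:-C, 14:+C, 15:+C
Rule 2 (two of three consecutive points beyond the same 2σ limit) is satisfied at point 8.

rule 2 at point 8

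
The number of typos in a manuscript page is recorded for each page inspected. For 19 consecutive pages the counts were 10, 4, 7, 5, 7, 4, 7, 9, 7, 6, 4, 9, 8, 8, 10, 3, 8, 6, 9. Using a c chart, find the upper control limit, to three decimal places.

c̄ = (10 + 4 + 7 + 5 + 7 + 4 + 7 + 9 + 7 + 6 + 4 + 9 + 8 + 8 + 10 + 3 + 8 + 6 + 9) / 19 = 131 / 19 = 6.8947
UCL = c̄ + 3√c̄ = 6.8947 + 3 × √6.8947 = 6.8947 + 3 × 2.6258 = 14.7721

14.772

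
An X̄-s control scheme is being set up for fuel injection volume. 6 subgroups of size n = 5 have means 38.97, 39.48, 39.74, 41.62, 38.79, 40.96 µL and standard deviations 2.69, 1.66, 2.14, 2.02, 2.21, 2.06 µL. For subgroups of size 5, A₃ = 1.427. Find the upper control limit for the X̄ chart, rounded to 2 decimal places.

X̄̄ = (38.97 + 39.48 + 39.74 + 41.62 + 38.79 + 40.96) / 6 = 39.9267
s̄ = (2.69 + 1.66 + 2.14 + 2.02 + 2.21 + 2.06) / 6 = 2.1300
UCL = X̄̄ + A₃·s̄ = 39.9267 + 1.427 × 2.1300 = 42.9662

42.97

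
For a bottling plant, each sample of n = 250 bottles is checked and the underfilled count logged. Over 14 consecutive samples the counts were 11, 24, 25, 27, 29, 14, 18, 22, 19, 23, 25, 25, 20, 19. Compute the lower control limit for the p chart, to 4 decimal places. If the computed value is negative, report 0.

0.0328

p̄ = Σdᵢ / (k·n) = 301 / (14 × 250) = 0.08600
LCL = p̄ − 3·√(p̄(1−p̄)/n) = 0.08600 − 3 × 0.01773 = 0.03280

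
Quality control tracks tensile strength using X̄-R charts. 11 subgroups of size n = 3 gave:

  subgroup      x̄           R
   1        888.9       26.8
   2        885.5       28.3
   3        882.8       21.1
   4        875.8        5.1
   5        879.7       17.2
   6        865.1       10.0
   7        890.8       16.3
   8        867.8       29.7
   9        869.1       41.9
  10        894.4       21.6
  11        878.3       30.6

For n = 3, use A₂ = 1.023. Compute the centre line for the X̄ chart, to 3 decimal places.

879.836

X̄̄ = (888.9 + 885.5 + 882.8 + 875.8 + 879.7 + 865.1 + 890.8 + 867.8 + 869.1 + 894.4 + 878.3) / 11 = 9678.2000 / 11 = 879.8364
CL = X̄̄ = 879.8364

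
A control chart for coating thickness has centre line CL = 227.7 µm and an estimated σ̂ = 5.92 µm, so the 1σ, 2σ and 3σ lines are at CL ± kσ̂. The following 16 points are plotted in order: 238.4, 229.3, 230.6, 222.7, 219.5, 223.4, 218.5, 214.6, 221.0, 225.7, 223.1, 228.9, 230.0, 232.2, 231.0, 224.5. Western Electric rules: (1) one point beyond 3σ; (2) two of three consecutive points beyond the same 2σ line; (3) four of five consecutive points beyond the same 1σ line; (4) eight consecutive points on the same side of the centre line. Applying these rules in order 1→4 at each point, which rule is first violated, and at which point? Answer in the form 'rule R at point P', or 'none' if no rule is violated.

rule 3 at point 9

Zone of each point (C = within 1σ̂, B = 1σ̂–2σ̂, A = 2σ̂–3σ̂, * = beyond 3σ̂; sign = side of CL): 1:+B, 2:+C, 3:+C, 4:-C, 5:-B, 6:-C, 7:-B, 8:-A, 9:-B, 10:-C, 11:-C, 12:+C, 13:+C, 14:+C, 15:+C, 16:-C
Rule 3 (four of five consecutive points beyond the same 1σ limit) is satisfied at point 9.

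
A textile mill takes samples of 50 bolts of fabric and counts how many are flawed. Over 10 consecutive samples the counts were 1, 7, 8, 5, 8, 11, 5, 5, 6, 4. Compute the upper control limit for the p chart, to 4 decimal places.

p̄ = Σdᵢ / (k·n) = 60 / (10 × 50) = 0.12000
UCL = p̄ + 3·√(p̄(1−p̄)/n) = 0.12000 + 3 × √(0.12000×0.88000/50) = 0.12000 + 3 × 0.04596 = 0.25787

0.2579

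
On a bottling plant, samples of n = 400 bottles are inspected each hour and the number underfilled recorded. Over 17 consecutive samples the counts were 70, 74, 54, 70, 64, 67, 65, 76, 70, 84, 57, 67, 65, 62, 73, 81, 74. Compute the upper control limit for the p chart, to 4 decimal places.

p̄ = Σdᵢ / (k·n) = 1173 / (17 × 400) = 0.17250
UCL = p̄ + 3·√(p̄(1−p̄)/n) = 0.17250 + 3 × √(0.17250×0.82750/400) = 0.17250 + 3 × 0.01889 = 0.22917

0.2292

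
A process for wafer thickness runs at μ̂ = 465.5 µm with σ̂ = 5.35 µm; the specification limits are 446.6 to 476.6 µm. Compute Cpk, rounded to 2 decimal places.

0.69

Cpu = (USL − μ̂) / (3σ̂) = (476.6 − 465.5) / (3 × 5.35) = 0.6916; Cpl = (μ̂ − LSL) / (3σ̂) = (465.5 − 446.6) / (3 × 5.35) = 1.1776; Cpk = min(Cpu, Cpl) = 0.6916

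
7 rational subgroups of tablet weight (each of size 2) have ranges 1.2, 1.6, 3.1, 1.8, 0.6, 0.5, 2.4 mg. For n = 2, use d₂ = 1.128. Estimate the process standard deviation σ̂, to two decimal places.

R̄ = (1.2 + 1.6 + 3.1 + 1.8 + 0.6 + 0.5 + 2.4) / 7 = 1.6000
σ̂ = R̄ / d₂ = 1.6000 / 1.128 = 1.4184

1.42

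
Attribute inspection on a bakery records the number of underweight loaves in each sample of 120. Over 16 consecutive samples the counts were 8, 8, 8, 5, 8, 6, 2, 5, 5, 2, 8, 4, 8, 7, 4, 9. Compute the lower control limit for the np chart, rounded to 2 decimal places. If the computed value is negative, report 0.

0.00

p̄ = Σdᵢ / (k·n) = 97 / (16 × 120) = 0.05052
LCL = np̄ − 3·√(np̄(1−p̄)) = 6.0625 − 3 × 2.3992 = -1.1351 → 0 (negative, so LCL = 0)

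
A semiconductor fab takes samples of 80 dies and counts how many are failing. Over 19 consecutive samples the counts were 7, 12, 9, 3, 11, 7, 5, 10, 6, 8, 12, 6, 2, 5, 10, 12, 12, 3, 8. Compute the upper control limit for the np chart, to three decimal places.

15.744

p̄ = Σdᵢ / (k·n) = 148 / (19 × 80) = 0.09737
UCL = np̄ + 3·√(np̄(1−p̄)) = 7.7895 + 3 × √(7.7895×0.90263) = 7.7895 + 3 × 2.6516 = 15.7443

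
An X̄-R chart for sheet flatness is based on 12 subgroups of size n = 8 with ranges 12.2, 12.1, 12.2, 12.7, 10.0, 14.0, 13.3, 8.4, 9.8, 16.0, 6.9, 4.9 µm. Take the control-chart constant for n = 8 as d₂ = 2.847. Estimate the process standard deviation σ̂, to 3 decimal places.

R̄ = (12.2 + 12.1 + 12.2 + 12.7 + 10.0 + 14.0 + 13.3 + 8.4 + 9.8 + 16.0 + 6.9 + 4.9) / 12 = 11.0417
σ̂ = R̄ / d₂ = 11.0417 / 2.847 = 3.8784

3.878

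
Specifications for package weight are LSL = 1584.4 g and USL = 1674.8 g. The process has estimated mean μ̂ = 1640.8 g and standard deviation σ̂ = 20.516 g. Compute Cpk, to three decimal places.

Cpu = (USL − μ̂) / (3σ̂) = (1674.8 − 1640.8) / (3 × 20.516) = 0.5524; Cpl = (μ̂ − LSL) / (3σ̂) = (1640.8 − 1584.4) / (3 × 20.516) = 0.9164; Cpk = min(Cpu, Cpl) = 0.5524

0.552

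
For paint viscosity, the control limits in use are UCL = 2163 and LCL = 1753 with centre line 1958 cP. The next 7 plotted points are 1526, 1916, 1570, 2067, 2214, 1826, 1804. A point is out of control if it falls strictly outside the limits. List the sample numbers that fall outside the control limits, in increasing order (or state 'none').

Compare each point to [1753, 2163]: sample 1 = 1526 < LCL; sample 3 = 1570 < LCL; sample 5 = 2214 > UCL.

1, 3, 5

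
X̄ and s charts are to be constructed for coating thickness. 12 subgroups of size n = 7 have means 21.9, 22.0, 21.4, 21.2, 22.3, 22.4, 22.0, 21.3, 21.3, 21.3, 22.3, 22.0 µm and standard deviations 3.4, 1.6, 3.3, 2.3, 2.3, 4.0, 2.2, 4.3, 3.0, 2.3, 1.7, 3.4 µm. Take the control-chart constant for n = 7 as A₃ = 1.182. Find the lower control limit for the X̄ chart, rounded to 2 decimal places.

18.45

X̄̄ = (21.9 + 22.0 + 21.4 + 21.2 + 22.3 + 22.4 + 22.0 + 21.3 + 21.3 + 21.3 + 22.3 + 22.0) / 12 = 21.7833
s̄ = (3.4 + 1.6 + 3.3 + 2.3 + 2.3 + 4.0 + 2.2 + 4.3 + 3.0 + 2.3 + 1.7 + 3.4) / 12 = 2.8167
LCL = X̄̄ − A₃·s̄ = 21.7833 − 1.182 × 2.8167 = 18.4540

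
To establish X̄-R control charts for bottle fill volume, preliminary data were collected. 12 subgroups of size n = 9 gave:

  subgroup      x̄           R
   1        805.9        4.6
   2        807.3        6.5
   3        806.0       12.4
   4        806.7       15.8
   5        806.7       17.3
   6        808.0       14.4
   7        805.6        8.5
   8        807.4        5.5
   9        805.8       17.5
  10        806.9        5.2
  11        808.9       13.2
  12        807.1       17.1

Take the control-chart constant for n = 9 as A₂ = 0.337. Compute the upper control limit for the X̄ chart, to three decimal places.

X̄̄ = (805.9 + 807.3 + 806.0 + 806.7 + 806.7 + 808.0 + 805.6 + 807.4 + 805.8 + 806.9 + 808.9 + 807.1) / 12 = 9682.3000 / 12 = 806.8583
R̄ = (4.6 + 6.5 + 12.4 + 15.8 + 17.3 + 14.4 + 8.5 + 5.5 + 17.5 + 5.2 + 13.2 + 17.1) / 12 = 138.0000 / 12 = 11.5000
UCL = X̄̄ + A₂·R̄ = 806.8583 + 0.337 × 11.5000 = 810.7338

810.734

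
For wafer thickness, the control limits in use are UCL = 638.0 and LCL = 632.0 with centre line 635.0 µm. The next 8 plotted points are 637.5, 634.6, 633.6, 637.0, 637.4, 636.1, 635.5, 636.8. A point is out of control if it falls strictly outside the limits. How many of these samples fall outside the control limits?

All 8 points lie within [632.0, 638.0].

0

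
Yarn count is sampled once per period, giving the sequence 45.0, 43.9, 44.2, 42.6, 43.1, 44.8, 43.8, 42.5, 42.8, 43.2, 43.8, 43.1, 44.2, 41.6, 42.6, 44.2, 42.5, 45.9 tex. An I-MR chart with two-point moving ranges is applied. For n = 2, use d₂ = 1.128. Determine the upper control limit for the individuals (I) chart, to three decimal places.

46.814

X̄ = (45.0 + 43.9 + 44.2 + 42.6 + 43.1 + 44.8 + 43.8 + 42.5 + 42.8 + 43.2 + 43.8 + 43.1 + 44.2 + 41.6 + 42.6 + 44.2 + 42.5 + 45.9) / 18 = 43.5444
Moving ranges: 1.1, 0.3, 1.6, 0.5, 1.7, 1.0, 1.3, 0.3, 0.4, 0.6, 0.7, 1.1, 2.6, 1.0, 1.6, 1.7, 3.4; M̄R̄ = 20.9000 / 17 = 1.2294
UCL = X̄ + 3·M̄R̄/d₂ = 43.5444 + 3 × 1.2294 / 1.128 = 46.8142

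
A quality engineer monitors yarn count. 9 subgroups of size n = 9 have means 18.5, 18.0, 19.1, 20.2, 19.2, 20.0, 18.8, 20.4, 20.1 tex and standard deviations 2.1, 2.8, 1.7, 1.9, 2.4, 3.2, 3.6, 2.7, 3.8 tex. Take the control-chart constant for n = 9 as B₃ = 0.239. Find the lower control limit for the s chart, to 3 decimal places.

s̄ = (2.1 + 2.8 + 1.7 + 1.9 + 2.4 + 3.2 + 3.6 + 2.7 + 3.8) / 9 = 2.6889
LCL_s = B₃·s̄ = 0.239 × 2.6889 = 0.6426

0.643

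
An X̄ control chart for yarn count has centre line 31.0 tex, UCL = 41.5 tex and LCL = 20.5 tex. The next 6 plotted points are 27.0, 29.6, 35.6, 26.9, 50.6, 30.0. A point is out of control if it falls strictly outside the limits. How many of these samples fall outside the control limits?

Compare each point to [20.5, 41.5]: sample 5 = 50.6 > UCL.

1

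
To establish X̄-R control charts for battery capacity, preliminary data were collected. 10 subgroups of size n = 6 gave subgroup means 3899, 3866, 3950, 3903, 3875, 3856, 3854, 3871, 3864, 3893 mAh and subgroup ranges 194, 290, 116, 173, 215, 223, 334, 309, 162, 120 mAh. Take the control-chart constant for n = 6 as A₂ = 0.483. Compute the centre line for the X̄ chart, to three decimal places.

X̄̄ = (3899 + 3866 + 3950 + 3903 + 3875 + 3856 + 3854 + 3871 + 3864 + 3893) / 10 = 38831.0000 / 10 = 3883.1000
CL = X̄̄ = 3883.1000

3883.100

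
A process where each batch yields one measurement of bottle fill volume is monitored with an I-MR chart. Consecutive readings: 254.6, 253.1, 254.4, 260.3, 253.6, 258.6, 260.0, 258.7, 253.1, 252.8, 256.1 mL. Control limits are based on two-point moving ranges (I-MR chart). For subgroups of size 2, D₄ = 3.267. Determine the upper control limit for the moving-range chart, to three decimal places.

Moving ranges: 1.5, 1.3, 5.9, 6.7, 5.0, 1.4, 1.3, 5.6, 0.3, 3.3; M̄R̄ = 32.3000 / 10 = 3.2300
UCL_MR = D₄·M̄R̄ = 3.267 × 3.2300 = 10.5524

10.552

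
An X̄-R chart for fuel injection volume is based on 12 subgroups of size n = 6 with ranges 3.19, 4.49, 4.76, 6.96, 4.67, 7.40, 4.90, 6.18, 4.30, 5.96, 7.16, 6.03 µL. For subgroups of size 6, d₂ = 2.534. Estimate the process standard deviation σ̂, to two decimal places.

2.17

R̄ = (3.19 + 4.49 + 4.76 + 6.96 + 4.67 + 7.40 + 4.90 + 6.18 + 4.30 + 5.96 + 7.16 + 6.03) / 12 = 5.5000
σ̂ = R̄ / d₂ = 5.5000 / 2.534 = 2.1705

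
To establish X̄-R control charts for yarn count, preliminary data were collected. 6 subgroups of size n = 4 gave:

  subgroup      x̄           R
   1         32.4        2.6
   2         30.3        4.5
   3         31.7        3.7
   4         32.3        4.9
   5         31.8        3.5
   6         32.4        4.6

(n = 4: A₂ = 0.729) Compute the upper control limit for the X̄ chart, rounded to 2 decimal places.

34.71

X̄̄ = (32.4 + 30.3 + 31.7 + 32.3 + 31.8 + 32.4) / 6 = 190.9000 / 6 = 31.8167
R̄ = (2.6 + 4.5 + 3.7 + 4.9 + 3.5 + 4.6) / 6 = 23.8000 / 6 = 3.9667
UCL = X̄̄ + A₂·R̄ = 31.8167 + 0.729 × 3.9667 = 34.7084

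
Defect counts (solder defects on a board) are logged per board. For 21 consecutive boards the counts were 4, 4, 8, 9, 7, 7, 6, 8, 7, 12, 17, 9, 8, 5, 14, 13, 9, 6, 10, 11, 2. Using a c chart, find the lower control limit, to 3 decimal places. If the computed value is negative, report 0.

0.000

c̄ = (4 + 4 + 8 + 9 + 7 + 7 + 6 + 8 + 7 + 12 + 17 + 9 + 8 + 5 + 14 + 13 + 9 + 6 + 10 + 11 + 2) / 21 = 176 / 21 = 8.3810
LCL = c̄ − 3√c̄ = 8.3810 − 3 × 2.8950 = -0.3040 → 0 (cannot be negative)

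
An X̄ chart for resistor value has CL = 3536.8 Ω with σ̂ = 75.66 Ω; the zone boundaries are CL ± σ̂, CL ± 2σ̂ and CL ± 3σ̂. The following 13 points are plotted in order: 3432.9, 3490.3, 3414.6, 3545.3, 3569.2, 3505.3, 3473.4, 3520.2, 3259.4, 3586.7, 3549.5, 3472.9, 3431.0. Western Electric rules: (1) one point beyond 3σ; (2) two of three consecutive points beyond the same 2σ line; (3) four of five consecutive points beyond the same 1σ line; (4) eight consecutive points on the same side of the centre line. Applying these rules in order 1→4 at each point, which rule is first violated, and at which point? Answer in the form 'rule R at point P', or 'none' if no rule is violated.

rule 1 at point 9

Zone of each point (C = within 1σ̂, B = 1σ̂–2σ̂, A = 2σ̂–3σ̂, * = beyond 3σ̂; sign = side of CL): 1:-B, 2:-C, 3:-B, 4:+C, 5:+C, 6:-C, 7:-C, 8:-C, 9:-*, 10:+C, 11:+C, 12:-C, 13:-B
Rule 1 (one point beyond the 3σ limits) is satisfied at point 9.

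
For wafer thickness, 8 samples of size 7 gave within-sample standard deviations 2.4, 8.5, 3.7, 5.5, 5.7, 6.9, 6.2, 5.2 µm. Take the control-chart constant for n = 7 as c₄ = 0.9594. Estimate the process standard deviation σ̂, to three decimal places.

5.746

s̄ = (2.4 + 8.5 + 3.7 + 5.5 + 5.7 + 6.9 + 6.2 + 5.2) / 8 = 5.5125
σ̂ = s̄ / c₄ = 5.5125 / 0.9594 = 5.7458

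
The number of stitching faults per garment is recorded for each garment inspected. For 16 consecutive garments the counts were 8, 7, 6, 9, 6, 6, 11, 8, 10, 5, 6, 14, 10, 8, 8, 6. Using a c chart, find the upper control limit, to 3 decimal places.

c̄ = (8 + 7 + 6 + 9 + 6 + 6 + 11 + 8 + 10 + 5 + 6 + 14 + 10 + 8 + 8 + 6) / 16 = 128 / 16 = 8.0000
UCL = c̄ + 3√c̄ = 8.0000 + 3 × √8.0000 = 8.0000 + 3 × 2.8284 = 16.4853

16.485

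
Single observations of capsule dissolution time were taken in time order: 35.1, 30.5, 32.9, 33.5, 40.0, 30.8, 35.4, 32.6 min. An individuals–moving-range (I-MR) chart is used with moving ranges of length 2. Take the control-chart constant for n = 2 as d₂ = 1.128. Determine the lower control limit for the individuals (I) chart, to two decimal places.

22.19

X̄ = (35.1 + 30.5 + 32.9 + 33.5 + 40.0 + 30.8 + 35.4 + 32.6) / 8 = 33.8500
Moving ranges: 4.6, 2.4, 0.6, 6.5, 9.2, 4.6, 2.8; M̄R̄ = 30.7000 / 7 = 4.3857
LCL = X̄ − 3·M̄R̄/d₂ = 33.8500 − 3 × 4.3857 / 1.128 = 22.1859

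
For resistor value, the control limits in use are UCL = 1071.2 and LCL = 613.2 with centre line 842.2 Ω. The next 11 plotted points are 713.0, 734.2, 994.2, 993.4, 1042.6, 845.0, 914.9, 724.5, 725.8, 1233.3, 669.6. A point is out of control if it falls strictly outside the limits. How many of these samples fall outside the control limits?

Compare each point to [613.2, 1071.2]: sample 10 = 1233.3 > UCL.

1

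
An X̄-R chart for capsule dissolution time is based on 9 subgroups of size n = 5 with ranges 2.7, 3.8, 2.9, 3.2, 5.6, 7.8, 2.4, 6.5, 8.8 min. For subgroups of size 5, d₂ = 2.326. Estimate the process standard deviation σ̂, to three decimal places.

R̄ = (2.7 + 3.8 + 2.9 + 3.2 + 5.6 + 7.8 + 2.4 + 6.5 + 8.8) / 9 = 4.8556
σ̂ = R̄ / d₂ = 4.8556 / 2.326 = 2.0875

2.088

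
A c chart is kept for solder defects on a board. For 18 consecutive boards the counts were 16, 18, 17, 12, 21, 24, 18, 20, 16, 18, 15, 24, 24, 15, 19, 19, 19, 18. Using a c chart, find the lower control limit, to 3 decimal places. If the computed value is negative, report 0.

5.597

c̄ = (16 + 18 + 17 + 12 + 21 + 24 + 18 + 20 + 16 + 18 + 15 + 24 + 24 + 15 + 19 + 19 + 19 + 18) / 18 = 333 / 18 = 18.5000
LCL = c̄ − 3√c̄ = 18.5000 − 3 × 4.3012 = 5.5965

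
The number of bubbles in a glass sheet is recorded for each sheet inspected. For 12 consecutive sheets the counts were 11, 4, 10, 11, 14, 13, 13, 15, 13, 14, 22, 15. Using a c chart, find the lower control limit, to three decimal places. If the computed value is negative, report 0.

2.135

c̄ = (11 + 4 + 10 + 11 + 14 + 13 + 13 + 15 + 13 + 14 + 22 + 15) / 12 = 155 / 12 = 12.9167
LCL = c̄ − 3√c̄ = 12.9167 − 3 × 3.5940 = 2.1347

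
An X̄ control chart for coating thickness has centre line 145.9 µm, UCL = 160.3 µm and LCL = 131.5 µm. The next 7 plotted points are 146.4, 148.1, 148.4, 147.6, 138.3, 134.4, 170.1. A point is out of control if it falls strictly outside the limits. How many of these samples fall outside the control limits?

Compare each point to [131.5, 160.3]: sample 7 = 170.1 > UCL.

1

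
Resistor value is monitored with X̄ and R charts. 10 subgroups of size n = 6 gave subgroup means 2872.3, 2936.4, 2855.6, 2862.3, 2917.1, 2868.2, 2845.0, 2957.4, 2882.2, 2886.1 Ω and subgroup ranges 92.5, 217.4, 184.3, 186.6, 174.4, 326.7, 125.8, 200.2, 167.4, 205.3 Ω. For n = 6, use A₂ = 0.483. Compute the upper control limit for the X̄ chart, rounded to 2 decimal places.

2979.09

X̄̄ = (2872.3 + 2936.4 + 2855.6 + 2862.3 + 2917.1 + 2868.2 + 2845.0 + 2957.4 + 2882.2 + 2886.1) / 10 = 28882.6000 / 10 = 2888.2600
R̄ = (92.5 + 217.4 + 184.3 + 186.6 + 174.4 + 326.7 + 125.8 + 200.2 + 167.4 + 205.3) / 10 = 1880.6000 / 10 = 188.0600
UCL = X̄̄ + A₂·R̄ = 2888.2600 + 0.483 × 188.0600 = 2979.0930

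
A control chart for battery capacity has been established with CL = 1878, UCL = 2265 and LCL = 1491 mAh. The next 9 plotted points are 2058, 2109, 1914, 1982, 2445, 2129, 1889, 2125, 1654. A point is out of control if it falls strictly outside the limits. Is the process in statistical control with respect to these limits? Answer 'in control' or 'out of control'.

Compare each point to [1491, 2265]: sample 5 = 2445 > UCL.

out of control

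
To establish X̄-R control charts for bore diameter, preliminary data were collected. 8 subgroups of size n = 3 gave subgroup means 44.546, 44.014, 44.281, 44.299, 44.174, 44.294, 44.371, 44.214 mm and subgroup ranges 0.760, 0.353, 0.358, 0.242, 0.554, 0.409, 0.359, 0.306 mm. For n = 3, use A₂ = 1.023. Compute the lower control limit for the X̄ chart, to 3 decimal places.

X̄̄ = (44.546 + 44.014 + 44.281 + 44.299 + 44.174 + 44.294 + 44.371 + 44.214) / 8 = 354.1930 / 8 = 44.2741
R̄ = (0.760 + 0.353 + 0.358 + 0.242 + 0.554 + 0.409 + 0.359 + 0.306) / 8 = 3.3410 / 8 = 0.4176
LCL = X̄̄ − A₂·R̄ = 44.2741 − 1.023 × 0.4176 = 43.8469

43.847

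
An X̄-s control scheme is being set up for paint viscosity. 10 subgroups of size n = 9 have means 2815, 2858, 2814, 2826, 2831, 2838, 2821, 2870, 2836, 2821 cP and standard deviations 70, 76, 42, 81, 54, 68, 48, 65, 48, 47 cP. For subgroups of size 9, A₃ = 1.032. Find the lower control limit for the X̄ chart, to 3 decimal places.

2771.183

X̄̄ = (2815 + 2858 + 2814 + 2826 + 2831 + 2838 + 2821 + 2870 + 2836 + 2821) / 10 = 2833.0000
s̄ = (70 + 76 + 42 + 81 + 54 + 68 + 48 + 65 + 48 + 47) / 10 = 59.9000
LCL = X̄̄ − A₃·s̄ = 2833.0000 − 1.032 × 59.9000 = 2771.1832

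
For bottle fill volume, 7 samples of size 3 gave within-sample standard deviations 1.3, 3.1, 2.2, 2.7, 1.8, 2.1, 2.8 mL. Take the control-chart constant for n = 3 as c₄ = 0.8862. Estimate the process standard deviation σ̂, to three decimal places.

2.579

s̄ = (1.3 + 3.1 + 2.2 + 2.7 + 1.8 + 2.1 + 2.8) / 7 = 2.2857
σ̂ = s̄ / c₄ = 2.2857 / 0.8862 = 2.5792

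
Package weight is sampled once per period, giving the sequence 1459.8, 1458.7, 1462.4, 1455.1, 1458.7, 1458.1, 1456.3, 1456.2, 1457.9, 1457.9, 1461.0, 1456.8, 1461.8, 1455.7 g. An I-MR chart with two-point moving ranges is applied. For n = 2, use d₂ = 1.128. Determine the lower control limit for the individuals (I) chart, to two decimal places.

1450.48

X̄ = (1459.8 + 1458.7 + 1462.4 + 1455.1 + 1458.7 + 1458.1 + 1456.3 + 1456.2 + 1457.9 + 1457.9 + 1461.0 + 1456.8 + 1461.8 + 1455.7) / 14 = 1458.3143
Moving ranges: 1.1, 3.7, 7.3, 3.6, 0.6, 1.8, 0.1, 1.7, 0.0, 3.1, 4.2, 5.0, 6.1; M̄R̄ = 38.3000 / 13 = 2.9462
LCL = X̄ − 3·M̄R̄/d₂ = 1458.3143 − 3 × 2.9462 / 1.128 = 1450.4788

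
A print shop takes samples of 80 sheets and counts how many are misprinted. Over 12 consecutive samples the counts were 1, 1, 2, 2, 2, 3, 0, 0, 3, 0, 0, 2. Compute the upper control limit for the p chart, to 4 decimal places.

p̄ = Σdᵢ / (k·n) = 16 / (12 × 80) = 0.01667
UCL = p̄ + 3·√(p̄(1−p̄)/n) = 0.01667 + 3 × √(0.01667×0.98333/80) = 0.01667 + 3 × 0.01431 = 0.05961

0.0596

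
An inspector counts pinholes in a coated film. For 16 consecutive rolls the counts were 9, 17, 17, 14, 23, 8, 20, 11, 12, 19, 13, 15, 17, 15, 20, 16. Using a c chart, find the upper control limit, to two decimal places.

c̄ = (9 + 17 + 17 + 14 + 23 + 8 + 20 + 11 + 12 + 19 + 13 + 15 + 17 + 15 + 20 + 16) / 16 = 246 / 16 = 15.3750
UCL = c̄ + 3√c̄ = 15.3750 + 3 × √15.3750 = 15.3750 + 3 × 3.9211 = 27.1383

27.14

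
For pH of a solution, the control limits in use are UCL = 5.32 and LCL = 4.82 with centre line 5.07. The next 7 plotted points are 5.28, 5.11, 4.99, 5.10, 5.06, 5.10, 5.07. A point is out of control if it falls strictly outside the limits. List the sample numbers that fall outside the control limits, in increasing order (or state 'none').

All 7 points lie within [4.82, 5.32].

none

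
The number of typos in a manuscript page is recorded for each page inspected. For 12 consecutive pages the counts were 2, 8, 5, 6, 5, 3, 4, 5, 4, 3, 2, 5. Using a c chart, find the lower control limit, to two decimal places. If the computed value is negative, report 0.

0.00

c̄ = (2 + 8 + 5 + 6 + 5 + 3 + 4 + 5 + 4 + 3 + 2 + 5) / 12 = 52 / 12 = 4.3333
LCL = c̄ − 3√c̄ = 4.3333 − 3 × 2.0817 = -1.9117 → 0 (cannot be negative)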